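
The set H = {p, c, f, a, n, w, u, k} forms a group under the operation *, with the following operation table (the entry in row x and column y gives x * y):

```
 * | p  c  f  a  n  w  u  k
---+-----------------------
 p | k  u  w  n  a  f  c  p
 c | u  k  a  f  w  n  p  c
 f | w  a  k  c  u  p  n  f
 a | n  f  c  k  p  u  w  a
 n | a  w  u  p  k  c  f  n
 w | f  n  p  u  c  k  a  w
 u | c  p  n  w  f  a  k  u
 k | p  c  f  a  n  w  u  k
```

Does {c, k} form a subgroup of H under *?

{c, k} contains the identity k.
Checking products: every product of two elements of {c, k} (read from the table) lies in {c, k}, so the set is closed.
In a finite group, a nonempty closed subset is a subgroup. So {c, k} ≤ H.

Yes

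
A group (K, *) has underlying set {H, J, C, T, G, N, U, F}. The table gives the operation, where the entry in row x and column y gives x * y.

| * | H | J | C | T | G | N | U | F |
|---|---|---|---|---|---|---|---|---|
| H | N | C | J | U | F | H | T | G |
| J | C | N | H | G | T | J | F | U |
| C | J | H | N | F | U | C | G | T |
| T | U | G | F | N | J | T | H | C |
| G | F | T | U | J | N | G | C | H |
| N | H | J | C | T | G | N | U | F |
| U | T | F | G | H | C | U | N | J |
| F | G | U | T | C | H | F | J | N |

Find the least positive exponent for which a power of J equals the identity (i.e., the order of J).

2

The identity element is N (its row matches the header).
J^1 = J
J^2 = J * J = N
The first power of J equal to the identity is J^2, so ord(J) = 2.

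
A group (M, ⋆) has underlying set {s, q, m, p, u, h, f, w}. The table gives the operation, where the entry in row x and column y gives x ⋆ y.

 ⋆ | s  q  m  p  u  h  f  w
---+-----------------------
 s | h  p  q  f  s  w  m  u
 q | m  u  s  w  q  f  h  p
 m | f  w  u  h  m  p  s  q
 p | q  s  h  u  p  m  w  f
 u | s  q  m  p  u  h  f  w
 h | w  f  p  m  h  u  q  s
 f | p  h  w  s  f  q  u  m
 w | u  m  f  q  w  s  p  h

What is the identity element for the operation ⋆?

u

The identity e satisfies e ⋆ x = x for all x, so its row in the table reproduces the column headers.
Row u reads: s, q, m, p, u, h, f, w — exactly the header order. So u is the identity.
(Structurally, M here is isomorphic to the dihedral group D_4.)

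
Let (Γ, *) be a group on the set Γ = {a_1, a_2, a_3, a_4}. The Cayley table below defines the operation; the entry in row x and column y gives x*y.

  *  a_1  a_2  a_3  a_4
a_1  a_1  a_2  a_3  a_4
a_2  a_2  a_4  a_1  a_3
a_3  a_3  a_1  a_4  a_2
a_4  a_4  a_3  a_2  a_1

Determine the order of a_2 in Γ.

The identity element is a_1 (its row matches the header).
a_2^1 = a_2
a_2^2 = a_2*a_2 = a_4
a_2^3 = a_4*a_2 = a_3
a_2^4 = a_3*a_2 = a_1
The first power of a_2 equal to the identity is a_2^4, so ord(a_2) = 4.

4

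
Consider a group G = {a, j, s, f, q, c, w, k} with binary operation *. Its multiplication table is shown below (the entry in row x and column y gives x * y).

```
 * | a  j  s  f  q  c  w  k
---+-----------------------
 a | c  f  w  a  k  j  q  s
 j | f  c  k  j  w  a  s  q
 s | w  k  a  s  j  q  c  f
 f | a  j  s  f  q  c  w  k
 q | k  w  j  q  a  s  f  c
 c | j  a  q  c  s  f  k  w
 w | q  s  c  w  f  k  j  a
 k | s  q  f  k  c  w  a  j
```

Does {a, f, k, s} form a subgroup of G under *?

k * k = j, which is not in {a, f, k, s}.
The subset is not closed under *, so it is not a subgroup.

No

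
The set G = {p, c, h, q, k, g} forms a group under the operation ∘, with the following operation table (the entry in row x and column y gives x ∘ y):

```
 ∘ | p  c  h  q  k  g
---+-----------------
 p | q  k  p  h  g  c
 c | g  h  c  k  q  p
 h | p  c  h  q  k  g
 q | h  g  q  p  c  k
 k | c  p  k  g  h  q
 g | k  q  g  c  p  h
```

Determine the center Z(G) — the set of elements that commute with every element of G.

{h}

An element z is central iff its row equals its column in the table.
For k: k ∘ p = c ≠ g = p ∘ k, so k ∉ Z.
Checking each element this way leaves Z(G) = {h}.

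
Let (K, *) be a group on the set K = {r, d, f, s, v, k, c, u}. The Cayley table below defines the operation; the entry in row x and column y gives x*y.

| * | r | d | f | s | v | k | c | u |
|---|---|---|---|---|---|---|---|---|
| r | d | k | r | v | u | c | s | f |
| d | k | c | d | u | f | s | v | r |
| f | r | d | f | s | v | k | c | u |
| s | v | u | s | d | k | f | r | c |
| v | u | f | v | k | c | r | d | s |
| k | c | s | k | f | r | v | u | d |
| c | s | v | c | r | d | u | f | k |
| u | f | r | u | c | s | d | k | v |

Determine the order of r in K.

The identity element is f (its row matches the header).
r^1 = r
r^2 = r*r = d
r^3 = d*r = k
r^4 = k*r = c
r^5 = c*r = s
r^6 = s*r = v
r^7 = v*r = u
r^8 = u*r = f
The first power of r equal to the identity is r^8, so ord(r) = 8.

8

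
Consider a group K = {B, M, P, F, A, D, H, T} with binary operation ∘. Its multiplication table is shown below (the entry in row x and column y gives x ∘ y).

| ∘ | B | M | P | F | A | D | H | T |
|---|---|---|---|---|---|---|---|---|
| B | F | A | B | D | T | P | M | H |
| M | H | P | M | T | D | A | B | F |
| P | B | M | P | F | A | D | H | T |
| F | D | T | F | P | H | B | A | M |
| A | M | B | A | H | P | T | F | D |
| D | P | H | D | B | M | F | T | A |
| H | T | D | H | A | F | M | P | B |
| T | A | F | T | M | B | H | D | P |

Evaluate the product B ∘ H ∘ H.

B ∘ H = M
M ∘ H = B

B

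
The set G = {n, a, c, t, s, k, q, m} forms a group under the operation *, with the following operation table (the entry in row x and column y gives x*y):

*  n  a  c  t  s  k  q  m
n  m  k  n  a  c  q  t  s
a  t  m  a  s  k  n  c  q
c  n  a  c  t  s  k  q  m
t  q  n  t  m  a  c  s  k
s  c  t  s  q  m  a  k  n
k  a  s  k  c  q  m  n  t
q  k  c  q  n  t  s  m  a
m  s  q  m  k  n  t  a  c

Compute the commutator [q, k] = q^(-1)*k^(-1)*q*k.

Identity is c; from the table q^(-1) = a and k^(-1) = t.
a*t = s
s*q = k
k*k = m

m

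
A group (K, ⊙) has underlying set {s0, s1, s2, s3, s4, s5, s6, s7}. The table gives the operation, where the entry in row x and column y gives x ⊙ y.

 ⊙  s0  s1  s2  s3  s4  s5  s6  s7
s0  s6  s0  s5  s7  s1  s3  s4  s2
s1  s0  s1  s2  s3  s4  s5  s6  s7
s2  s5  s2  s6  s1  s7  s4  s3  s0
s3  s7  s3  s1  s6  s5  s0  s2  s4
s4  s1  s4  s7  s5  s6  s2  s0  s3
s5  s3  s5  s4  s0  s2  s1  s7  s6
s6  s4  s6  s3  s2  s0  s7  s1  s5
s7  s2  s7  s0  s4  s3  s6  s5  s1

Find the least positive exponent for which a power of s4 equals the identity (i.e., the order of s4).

4

The identity element is s1 (its row matches the header).
s4^1 = s4
s4^2 = s4 ⊙ s4 = s6
s4^3 = s6 ⊙ s4 = s0
s4^4 = s0 ⊙ s4 = s1
The first power of s4 equal to the identity is s4^4, so ord(s4) = 4.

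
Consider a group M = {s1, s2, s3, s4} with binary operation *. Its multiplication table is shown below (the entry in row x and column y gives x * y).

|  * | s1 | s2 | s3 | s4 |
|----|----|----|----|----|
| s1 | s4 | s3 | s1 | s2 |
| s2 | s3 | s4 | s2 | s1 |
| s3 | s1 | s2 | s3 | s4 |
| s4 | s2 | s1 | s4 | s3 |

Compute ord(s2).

The identity element is s3 (its row matches the header).
s2^1 = s2
s2^2 = s2 * s2 = s4
s2^3 = s4 * s2 = s1
s2^4 = s1 * s2 = s3
The first power of s2 equal to the identity is s2^4, so ord(s2) = 4.

4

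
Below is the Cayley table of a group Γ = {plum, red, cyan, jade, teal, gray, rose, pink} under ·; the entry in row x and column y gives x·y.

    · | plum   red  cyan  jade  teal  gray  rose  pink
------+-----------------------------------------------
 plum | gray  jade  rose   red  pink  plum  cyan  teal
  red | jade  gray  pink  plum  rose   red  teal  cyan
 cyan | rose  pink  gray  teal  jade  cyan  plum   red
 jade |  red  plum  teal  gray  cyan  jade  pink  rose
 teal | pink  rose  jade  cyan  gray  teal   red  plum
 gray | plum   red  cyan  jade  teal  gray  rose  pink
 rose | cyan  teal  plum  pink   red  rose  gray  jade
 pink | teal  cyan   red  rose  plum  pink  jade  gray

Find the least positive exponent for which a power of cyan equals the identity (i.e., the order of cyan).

The identity element is gray (its row matches the header).
cyan^1 = cyan
cyan^2 = cyan·cyan = gray
The first power of cyan equal to the identity is cyan^2, so ord(cyan) = 2.
(Structurally, Γ here is isomorphic to the elementary abelian group (Z_2)^3.)

2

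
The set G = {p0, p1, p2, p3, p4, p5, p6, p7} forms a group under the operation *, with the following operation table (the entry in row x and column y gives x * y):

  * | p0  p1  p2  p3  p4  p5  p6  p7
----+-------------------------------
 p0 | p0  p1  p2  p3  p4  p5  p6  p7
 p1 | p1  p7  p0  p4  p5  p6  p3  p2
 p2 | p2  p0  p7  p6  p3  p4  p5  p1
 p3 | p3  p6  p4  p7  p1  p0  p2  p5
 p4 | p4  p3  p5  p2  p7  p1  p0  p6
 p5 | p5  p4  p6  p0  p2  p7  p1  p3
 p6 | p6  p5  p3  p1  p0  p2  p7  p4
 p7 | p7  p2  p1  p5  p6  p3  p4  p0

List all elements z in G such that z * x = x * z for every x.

An element z is central iff its row equals its column in the table.
For p1: p1 * p4 = p5 ≠ p3 = p4 * p1, so p1 ∉ Z.
Checking each element this way leaves Z(G) = {p0, p7}.
(Structurally, G here is isomorphic to the quaternion group Q_8.)

{p0, p7}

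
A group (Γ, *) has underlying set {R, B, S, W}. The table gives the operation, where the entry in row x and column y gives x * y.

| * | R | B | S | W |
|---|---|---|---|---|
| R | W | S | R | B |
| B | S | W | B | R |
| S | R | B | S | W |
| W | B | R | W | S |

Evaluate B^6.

B^1 = B
B^2 = B * B = W
B^3 = W * B = R
B^4 = R * B = S
B^5 = S * B = B
B^6 = B * B = W

W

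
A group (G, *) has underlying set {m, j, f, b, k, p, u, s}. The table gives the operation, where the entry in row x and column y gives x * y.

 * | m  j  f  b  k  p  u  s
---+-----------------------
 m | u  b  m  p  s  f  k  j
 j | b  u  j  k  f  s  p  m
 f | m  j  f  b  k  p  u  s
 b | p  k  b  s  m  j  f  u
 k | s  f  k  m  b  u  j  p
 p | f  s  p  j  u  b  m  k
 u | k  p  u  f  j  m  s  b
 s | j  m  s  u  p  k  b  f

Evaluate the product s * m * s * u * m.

s

s * m = j
j * s = m
m * u = k
k * m = s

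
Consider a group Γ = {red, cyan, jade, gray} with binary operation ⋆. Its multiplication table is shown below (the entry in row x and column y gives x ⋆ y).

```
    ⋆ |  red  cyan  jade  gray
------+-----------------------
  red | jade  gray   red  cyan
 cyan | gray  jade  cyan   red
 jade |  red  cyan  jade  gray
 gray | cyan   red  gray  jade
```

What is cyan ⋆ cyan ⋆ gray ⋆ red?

cyan ⋆ cyan = jade
jade ⋆ gray = gray
gray ⋆ red = cyan

cyan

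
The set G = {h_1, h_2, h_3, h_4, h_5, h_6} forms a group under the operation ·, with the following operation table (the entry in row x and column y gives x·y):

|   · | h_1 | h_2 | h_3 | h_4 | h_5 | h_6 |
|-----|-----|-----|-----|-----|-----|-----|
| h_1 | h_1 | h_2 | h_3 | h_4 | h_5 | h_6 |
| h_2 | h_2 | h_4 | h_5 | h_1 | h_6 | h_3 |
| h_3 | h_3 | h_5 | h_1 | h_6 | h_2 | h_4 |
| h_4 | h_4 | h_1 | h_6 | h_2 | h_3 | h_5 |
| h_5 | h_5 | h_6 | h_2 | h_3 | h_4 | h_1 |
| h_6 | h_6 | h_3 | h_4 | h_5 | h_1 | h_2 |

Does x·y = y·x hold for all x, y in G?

Check whether the table is symmetric across its main diagonal.
Every entry (row x, col y) equals the entry (row y, col x), so G is abelian.
(In fact G ≅ the cyclic group Z_6.)

Yes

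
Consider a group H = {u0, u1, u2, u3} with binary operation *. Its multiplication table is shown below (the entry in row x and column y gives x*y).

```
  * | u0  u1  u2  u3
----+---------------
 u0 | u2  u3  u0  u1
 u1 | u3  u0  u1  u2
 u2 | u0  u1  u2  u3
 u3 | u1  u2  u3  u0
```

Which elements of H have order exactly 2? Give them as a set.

{u0}

Identity is u2. Compute the order of each non-identity element by repeated multiplication:
  u0: u0 → u2  (order 2)
  u1: u1 → u0 → u3 → u2  (order 4)
  u3: u3 → u0 → u1 → u2  (order 4)
Elements of order 2: {u0}.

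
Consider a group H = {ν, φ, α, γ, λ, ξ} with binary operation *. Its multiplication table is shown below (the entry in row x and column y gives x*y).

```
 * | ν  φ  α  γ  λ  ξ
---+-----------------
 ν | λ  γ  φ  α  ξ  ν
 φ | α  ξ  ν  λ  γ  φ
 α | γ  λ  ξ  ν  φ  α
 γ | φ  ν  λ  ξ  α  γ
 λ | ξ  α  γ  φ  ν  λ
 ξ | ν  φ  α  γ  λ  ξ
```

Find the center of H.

{ξ}

An element z is central iff its row equals its column in the table.
For γ: γ*ν = φ ≠ α = ν*γ, so γ ∉ Z.
Checking each element this way leaves Z(H) = {ξ}.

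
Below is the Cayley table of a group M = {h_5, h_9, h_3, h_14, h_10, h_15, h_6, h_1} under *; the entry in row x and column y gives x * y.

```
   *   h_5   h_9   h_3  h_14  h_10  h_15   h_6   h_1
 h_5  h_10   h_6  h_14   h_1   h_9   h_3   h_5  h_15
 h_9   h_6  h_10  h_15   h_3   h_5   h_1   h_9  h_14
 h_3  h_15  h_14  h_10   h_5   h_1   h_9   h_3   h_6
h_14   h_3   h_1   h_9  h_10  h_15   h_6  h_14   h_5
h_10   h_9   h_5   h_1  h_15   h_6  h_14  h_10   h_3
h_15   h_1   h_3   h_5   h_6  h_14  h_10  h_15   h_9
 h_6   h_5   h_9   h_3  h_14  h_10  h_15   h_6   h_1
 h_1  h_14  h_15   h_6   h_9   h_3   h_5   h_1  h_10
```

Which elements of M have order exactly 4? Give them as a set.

{h_1, h_14, h_15, h_3, h_5, h_9}

Identity is h_6. Compute the order of each non-identity element by repeated multiplication:
  h_5: h_5 → h_10 → h_9 → h_6  (order 4)
  h_9: h_9 → h_10 → h_5 → h_6  (order 4)
  h_3: h_3 → h_10 → h_1 → h_6  (order 4)
  h_14: h_14 → h_10 → h_15 → h_6  (order 4)
  h_10: h_10 → h_6  (order 2)
  h_15: h_15 → h_10 → h_14 → h_6  (order 4)
  h_1: h_1 → h_10 → h_3 → h_6  (order 4)
Elements of order 4: {h_1, h_14, h_15, h_3, h_5, h_9}.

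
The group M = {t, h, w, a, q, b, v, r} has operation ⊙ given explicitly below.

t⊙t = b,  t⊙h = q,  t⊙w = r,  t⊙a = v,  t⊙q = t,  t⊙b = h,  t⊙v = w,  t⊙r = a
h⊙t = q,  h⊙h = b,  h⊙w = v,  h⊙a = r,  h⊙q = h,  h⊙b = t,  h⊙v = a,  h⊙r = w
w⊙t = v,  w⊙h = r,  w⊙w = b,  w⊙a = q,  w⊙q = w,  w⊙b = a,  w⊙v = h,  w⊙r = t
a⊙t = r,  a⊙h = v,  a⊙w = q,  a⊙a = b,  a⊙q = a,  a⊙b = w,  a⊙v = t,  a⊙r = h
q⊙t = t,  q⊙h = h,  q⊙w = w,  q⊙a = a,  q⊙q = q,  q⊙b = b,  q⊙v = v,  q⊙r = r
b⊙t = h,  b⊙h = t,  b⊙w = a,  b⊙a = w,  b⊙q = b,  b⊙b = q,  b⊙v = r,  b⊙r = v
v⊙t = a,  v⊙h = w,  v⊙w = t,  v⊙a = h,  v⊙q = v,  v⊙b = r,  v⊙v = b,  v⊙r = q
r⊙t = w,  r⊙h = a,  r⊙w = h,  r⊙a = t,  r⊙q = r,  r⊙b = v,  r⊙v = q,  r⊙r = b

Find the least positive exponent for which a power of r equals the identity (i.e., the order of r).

4

The identity element is q (its row matches the header).
r^1 = r
r^2 = r ⊙ r = b
r^3 = b ⊙ r = v
r^4 = v ⊙ r = q
The first power of r equal to the identity is r^4, so ord(r) = 4.
(Structurally, M here is isomorphic to the quaternion group Q_8.)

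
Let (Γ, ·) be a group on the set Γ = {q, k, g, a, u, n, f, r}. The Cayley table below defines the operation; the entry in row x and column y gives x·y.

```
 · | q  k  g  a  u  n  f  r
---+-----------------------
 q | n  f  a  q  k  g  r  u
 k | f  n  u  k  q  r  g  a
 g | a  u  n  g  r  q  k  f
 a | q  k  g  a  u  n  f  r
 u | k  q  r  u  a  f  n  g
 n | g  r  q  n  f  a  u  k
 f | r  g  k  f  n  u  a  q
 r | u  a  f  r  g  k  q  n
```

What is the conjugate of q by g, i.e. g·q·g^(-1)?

The identity is a. In row g, the entry a sits in column q, so g^(-1) = q.
g·q = a
a·q = q

q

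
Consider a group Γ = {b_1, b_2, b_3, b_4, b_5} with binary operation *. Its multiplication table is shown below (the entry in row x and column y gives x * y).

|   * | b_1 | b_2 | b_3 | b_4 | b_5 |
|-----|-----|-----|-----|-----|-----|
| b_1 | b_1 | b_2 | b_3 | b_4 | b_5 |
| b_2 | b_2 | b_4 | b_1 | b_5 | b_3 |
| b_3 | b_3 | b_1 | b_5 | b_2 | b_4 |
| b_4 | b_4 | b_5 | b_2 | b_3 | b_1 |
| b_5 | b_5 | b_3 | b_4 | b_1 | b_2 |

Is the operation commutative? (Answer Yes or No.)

Check whether the table is symmetric across its main diagonal.
Every entry (row x, col y) equals the entry (row y, col x), so Γ is abelian.

Yes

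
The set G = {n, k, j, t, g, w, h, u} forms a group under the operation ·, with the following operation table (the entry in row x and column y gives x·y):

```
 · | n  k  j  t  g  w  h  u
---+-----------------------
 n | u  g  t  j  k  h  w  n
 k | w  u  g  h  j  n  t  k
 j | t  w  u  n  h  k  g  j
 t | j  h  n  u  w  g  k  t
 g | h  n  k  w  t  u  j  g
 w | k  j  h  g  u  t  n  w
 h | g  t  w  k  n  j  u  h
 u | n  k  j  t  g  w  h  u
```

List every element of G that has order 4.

Identity is u. Compute the order of each non-identity element by repeated multiplication:
  n: n → u  (order 2)
  k: k → u  (order 2)
  j: j → u  (order 2)
  t: t → u  (order 2)
  g: g → t → w → u  (order 4)
  w: w → t → g → u  (order 4)
  h: h → u  (order 2)
Elements of order 4: {g, w}.
(Structurally, G here is isomorphic to the dihedral group D_4.)

{g, w}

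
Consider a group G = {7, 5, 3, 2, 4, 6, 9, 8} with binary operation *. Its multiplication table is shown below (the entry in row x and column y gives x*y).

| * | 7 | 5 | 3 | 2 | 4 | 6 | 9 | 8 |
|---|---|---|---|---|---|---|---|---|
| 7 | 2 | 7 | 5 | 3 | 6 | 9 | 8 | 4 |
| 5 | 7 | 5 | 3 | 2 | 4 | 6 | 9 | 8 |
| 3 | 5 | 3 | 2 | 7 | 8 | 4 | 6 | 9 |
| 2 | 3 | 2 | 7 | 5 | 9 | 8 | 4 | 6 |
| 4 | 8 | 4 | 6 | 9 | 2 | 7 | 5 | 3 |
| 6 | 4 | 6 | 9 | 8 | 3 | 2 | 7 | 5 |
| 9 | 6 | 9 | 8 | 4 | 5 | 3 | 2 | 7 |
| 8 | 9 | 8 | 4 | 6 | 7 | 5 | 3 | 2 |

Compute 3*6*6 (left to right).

3*6 = 4
4*6 = 7

7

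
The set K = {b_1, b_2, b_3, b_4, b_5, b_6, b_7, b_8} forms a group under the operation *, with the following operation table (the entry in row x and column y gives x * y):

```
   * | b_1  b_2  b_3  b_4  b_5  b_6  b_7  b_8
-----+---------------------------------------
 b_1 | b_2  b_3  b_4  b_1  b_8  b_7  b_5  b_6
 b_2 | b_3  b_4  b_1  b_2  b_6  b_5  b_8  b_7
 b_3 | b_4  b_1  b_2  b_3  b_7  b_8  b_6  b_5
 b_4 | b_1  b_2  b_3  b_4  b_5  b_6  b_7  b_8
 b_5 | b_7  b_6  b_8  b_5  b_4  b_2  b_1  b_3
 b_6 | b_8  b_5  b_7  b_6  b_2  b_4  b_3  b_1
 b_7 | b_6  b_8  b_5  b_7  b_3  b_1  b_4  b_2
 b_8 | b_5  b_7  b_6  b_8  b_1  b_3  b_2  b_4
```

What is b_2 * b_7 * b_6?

b_3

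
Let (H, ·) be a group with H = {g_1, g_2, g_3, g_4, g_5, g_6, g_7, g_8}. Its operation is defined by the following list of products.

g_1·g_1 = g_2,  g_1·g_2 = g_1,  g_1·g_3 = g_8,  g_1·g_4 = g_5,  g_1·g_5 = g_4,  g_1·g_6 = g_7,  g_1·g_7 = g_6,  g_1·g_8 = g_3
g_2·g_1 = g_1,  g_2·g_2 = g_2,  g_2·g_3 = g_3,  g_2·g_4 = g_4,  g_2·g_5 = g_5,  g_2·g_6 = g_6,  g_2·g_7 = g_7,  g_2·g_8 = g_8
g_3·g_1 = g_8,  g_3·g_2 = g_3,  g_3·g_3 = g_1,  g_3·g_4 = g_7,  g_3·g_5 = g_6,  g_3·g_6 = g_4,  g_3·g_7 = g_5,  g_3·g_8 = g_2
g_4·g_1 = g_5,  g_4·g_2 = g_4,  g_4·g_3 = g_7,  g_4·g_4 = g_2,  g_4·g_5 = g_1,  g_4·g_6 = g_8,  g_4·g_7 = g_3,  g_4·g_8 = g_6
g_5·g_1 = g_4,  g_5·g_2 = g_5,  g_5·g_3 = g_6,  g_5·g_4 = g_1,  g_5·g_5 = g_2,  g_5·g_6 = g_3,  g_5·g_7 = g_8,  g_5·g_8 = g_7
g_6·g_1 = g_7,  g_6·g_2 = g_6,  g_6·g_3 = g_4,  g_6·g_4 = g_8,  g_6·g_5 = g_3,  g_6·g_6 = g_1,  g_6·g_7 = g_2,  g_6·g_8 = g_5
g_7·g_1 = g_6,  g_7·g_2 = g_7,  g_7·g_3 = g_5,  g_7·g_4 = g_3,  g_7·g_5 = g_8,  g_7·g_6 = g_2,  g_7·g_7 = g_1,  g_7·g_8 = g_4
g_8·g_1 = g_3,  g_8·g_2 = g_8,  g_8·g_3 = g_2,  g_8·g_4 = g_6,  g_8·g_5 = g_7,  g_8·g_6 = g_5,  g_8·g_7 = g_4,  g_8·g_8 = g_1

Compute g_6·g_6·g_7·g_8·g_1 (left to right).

g_4

g_6·g_6 = g_1
g_1·g_7 = g_6
g_6·g_8 = g_5
g_5·g_1 = g_4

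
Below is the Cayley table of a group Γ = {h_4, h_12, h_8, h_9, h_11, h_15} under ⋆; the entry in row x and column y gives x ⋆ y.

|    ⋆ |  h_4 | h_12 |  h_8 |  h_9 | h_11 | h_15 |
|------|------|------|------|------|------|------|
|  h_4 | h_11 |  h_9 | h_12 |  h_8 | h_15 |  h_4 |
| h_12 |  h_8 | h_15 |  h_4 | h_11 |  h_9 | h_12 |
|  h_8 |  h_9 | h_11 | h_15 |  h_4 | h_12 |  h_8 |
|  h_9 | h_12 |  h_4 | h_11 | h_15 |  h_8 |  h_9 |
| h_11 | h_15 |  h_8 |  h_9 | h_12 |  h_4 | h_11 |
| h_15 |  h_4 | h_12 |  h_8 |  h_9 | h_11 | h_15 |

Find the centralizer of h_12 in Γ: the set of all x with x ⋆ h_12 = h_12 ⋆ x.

Compare row h_12 with column h_12 entry by entry.
h_9 ⋆ h_12 = h_4 but h_12 ⋆ h_9 = h_11, so h_9 does not.
Collecting the elements that commute with h_12: C(h_12) = {h_12, h_15}.

{h_12, h_15}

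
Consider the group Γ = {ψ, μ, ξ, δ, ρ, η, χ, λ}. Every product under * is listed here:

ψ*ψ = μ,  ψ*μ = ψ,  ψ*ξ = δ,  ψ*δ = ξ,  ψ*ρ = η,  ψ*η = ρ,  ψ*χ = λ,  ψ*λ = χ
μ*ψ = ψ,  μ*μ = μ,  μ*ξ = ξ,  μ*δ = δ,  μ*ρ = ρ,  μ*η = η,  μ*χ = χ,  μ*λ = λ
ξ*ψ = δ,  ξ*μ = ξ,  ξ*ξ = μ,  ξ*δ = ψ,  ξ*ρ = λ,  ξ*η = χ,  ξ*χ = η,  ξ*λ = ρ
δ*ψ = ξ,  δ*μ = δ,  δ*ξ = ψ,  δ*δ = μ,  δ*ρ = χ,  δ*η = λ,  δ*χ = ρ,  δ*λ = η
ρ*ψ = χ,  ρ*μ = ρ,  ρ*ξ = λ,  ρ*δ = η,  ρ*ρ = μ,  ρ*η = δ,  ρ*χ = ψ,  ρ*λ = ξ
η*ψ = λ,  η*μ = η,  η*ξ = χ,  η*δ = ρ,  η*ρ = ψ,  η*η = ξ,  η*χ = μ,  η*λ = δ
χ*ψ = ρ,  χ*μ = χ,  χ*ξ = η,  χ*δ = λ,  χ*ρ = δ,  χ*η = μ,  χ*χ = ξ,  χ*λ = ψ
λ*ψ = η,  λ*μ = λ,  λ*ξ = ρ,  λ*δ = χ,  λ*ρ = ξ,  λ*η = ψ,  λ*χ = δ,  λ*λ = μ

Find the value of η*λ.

δ

Read row η, column λ: η*λ = δ.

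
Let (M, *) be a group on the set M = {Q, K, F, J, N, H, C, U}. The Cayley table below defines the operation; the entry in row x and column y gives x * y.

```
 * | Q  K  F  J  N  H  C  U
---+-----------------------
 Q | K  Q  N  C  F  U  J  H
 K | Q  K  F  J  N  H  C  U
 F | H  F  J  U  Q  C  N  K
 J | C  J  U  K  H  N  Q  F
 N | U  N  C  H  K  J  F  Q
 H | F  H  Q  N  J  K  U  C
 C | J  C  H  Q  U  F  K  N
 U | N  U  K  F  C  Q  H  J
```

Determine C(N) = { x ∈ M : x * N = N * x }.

Compare row N with column N entry by entry.
J * N = H = N * J, so J commutes with N.
C * N = U but N * C = F, so C does not.
Collecting the elements that commute with N: C(N) = {H, J, K, N}.

{H, J, K, N}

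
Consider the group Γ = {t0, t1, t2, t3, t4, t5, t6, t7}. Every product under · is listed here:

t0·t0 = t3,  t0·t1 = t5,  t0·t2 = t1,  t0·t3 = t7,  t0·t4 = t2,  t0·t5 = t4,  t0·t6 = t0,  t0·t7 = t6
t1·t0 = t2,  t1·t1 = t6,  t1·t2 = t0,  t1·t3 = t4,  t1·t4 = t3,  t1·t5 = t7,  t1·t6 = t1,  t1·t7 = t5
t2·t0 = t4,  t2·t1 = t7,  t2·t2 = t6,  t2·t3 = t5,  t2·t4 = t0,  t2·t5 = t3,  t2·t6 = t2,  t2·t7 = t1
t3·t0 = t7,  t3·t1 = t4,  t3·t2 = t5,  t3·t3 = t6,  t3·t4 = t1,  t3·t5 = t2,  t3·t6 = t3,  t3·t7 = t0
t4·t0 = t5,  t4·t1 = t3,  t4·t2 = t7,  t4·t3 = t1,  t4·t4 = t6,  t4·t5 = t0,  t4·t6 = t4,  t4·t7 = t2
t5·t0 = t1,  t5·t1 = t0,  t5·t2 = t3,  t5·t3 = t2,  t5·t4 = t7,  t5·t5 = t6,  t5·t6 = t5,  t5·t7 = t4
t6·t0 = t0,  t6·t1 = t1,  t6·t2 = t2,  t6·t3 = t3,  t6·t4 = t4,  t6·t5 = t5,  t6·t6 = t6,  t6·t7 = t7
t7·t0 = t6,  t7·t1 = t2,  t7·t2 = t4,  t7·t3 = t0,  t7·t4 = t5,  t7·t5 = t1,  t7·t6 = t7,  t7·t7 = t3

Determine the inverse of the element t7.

t0

First locate the identity: row t6 matches the header, so t6 is the identity.
Scan row t7 for t6: t7·t0 = t6. Hence t7^(-1) = t0.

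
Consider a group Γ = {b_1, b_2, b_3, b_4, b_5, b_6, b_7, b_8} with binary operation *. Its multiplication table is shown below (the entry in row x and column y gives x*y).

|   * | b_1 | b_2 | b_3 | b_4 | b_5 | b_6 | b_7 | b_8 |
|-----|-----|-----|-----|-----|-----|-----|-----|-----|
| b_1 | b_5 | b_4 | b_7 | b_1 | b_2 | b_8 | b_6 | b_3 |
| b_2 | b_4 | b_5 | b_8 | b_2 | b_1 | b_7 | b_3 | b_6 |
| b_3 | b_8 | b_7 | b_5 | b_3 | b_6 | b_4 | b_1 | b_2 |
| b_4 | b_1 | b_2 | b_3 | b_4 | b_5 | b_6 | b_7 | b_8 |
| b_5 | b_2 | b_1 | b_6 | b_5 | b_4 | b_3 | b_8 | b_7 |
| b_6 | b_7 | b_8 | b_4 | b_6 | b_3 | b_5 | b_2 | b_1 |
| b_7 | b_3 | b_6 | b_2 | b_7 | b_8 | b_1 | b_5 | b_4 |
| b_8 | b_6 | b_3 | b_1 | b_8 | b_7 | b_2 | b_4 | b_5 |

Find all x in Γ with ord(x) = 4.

{b_1, b_2, b_3, b_6, b_7, b_8}

Identity is b_4. Compute the order of each non-identity element by repeated multiplication:
  b_1: b_1 → b_5 → b_2 → b_4  (order 4)
  b_2: b_2 → b_5 → b_1 → b_4  (order 4)
  b_3: b_3 → b_5 → b_6 → b_4  (order 4)
  b_5: b_5 → b_4  (order 2)
  b_6: b_6 → b_5 → b_3 → b_4  (order 4)
  b_7: b_7 → b_5 → b_8 → b_4  (order 4)
  b_8: b_8 → b_5 → b_7 → b_4  (order 4)
Elements of order 4: {b_1, b_2, b_3, b_6, b_7, b_8}.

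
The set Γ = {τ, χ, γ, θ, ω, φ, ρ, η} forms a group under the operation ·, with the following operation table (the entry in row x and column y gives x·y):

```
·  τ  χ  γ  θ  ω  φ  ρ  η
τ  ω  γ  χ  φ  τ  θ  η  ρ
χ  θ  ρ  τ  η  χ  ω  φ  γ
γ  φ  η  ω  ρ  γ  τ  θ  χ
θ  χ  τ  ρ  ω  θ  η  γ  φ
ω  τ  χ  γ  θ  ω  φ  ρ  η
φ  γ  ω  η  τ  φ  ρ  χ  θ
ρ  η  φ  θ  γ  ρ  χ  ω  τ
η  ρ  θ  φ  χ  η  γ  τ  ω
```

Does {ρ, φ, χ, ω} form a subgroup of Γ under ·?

{ρ, φ, χ, ω} contains the identity ω.
Checking products: every product of two elements of {ρ, φ, χ, ω} (read from the table) lies in {ρ, φ, χ, ω}, so the set is closed.
In a finite group, a nonempty closed subset is a subgroup. So {ρ, φ, χ, ω} ≤ Γ.

Yes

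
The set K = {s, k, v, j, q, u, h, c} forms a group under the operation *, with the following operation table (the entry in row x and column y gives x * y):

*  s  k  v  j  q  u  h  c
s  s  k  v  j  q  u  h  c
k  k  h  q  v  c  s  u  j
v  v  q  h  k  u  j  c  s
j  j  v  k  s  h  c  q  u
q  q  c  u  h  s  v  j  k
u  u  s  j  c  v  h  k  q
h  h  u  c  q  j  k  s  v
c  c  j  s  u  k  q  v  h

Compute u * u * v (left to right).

u * u = h
h * v = c

c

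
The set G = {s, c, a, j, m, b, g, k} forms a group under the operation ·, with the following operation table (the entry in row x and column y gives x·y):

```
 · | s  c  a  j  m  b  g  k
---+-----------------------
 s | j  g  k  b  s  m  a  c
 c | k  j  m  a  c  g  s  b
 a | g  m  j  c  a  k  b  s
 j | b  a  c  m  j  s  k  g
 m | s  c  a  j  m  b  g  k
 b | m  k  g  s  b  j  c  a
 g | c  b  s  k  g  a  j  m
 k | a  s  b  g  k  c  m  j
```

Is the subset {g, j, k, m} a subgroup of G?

{g, j, k, m} contains the identity m.
Checking products: every product of two elements of {g, j, k, m} (read from the table) lies in {g, j, k, m}, so the set is closed.
In a finite group, a nonempty closed subset is a subgroup. So {g, j, k, m} ≤ G.

Yes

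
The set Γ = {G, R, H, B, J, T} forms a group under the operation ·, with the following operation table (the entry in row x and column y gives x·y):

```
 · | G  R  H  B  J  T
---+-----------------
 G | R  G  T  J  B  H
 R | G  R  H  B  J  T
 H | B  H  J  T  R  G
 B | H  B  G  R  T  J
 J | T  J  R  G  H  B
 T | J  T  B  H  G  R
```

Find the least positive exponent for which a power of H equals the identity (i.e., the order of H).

The identity element is R (its row matches the header).
H^1 = H
H^2 = H·H = J
H^3 = J·H = R
The first power of H equal to the identity is H^3, so ord(H) = 3.

3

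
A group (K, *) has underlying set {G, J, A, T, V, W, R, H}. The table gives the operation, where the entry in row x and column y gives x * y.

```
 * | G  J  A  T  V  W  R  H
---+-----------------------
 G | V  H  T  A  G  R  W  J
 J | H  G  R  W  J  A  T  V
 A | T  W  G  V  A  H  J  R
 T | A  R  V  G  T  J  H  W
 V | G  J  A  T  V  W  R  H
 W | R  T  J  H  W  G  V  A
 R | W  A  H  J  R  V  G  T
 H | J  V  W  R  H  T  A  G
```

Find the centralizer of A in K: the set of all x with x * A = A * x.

Compare row A with column A entry by entry.
T * A = V = A * T, so T commutes with A.
H * A = W but A * H = R, so H does not.
Collecting the elements that commute with A: C(A) = {A, G, T, V}.
(Structurally, K here is isomorphic to the quaternion group Q_8.)

{A, G, T, V}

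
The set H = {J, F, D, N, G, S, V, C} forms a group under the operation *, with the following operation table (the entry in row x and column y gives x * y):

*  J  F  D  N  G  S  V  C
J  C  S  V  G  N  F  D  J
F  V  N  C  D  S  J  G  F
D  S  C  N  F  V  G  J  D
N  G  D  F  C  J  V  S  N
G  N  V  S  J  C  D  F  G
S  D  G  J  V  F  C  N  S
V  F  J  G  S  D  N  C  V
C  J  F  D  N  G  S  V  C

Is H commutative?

D * J = S but J * D = V.
Since D and J do not commute, H is not abelian.

No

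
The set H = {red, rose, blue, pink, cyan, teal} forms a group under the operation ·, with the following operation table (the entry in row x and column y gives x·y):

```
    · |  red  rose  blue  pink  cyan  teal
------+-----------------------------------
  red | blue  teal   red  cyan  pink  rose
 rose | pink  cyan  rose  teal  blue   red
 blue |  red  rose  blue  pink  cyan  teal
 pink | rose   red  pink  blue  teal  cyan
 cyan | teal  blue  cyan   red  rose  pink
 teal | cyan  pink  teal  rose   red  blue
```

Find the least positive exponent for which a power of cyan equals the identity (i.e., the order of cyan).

3

The identity element is blue (its row matches the header).
cyan^1 = cyan
cyan^2 = cyan·cyan = rose
cyan^3 = rose·cyan = blue
The first power of cyan equal to the identity is cyan^3, so ord(cyan) = 3.
(Structurally, H here is isomorphic to the symmetric group S_3.)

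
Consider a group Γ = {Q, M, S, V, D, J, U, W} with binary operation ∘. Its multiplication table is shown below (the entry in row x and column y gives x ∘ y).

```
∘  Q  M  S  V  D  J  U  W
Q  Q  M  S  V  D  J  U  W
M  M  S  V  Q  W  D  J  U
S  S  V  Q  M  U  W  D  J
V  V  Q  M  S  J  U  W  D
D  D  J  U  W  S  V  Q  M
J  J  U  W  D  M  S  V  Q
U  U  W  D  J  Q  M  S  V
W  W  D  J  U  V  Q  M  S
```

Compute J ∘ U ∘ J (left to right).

J ∘ U = V
V ∘ J = U

U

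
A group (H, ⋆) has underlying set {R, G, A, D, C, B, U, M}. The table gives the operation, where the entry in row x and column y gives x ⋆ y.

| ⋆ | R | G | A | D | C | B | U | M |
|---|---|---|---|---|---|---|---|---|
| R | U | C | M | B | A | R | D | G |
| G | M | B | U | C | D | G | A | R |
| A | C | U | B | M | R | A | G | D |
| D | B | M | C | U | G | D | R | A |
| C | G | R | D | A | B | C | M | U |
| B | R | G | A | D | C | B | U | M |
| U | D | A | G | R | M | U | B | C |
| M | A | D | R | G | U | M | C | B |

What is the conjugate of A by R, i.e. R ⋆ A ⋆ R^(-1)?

G

The identity is B. In row R, the entry B sits in column D, so R^(-1) = D.
R ⋆ A = M
M ⋆ D = G
(Structurally, H here is isomorphic to the dihedral group D_4.)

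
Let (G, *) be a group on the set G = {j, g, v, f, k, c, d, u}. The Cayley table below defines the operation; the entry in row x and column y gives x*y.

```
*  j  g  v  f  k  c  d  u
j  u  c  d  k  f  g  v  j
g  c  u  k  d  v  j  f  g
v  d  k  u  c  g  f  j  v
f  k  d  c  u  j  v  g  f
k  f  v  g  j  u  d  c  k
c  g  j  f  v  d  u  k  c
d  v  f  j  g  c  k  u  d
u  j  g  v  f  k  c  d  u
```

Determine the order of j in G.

2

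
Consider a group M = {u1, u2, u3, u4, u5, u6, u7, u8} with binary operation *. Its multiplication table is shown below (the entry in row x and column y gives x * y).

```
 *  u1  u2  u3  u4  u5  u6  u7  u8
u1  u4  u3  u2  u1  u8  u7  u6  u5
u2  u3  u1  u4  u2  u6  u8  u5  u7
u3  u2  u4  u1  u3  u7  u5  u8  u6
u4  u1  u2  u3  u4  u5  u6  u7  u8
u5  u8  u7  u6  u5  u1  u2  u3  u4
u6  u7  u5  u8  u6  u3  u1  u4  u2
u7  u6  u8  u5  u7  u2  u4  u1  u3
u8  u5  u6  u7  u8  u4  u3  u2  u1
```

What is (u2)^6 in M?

u1

u2^1 = u2
u2^2 = u2 * u2 = u1
u2^3 = u1 * u2 = u3
u2^4 = u3 * u2 = u4
u2^5 = u4 * u2 = u2
u2^6 = u2 * u2 = u1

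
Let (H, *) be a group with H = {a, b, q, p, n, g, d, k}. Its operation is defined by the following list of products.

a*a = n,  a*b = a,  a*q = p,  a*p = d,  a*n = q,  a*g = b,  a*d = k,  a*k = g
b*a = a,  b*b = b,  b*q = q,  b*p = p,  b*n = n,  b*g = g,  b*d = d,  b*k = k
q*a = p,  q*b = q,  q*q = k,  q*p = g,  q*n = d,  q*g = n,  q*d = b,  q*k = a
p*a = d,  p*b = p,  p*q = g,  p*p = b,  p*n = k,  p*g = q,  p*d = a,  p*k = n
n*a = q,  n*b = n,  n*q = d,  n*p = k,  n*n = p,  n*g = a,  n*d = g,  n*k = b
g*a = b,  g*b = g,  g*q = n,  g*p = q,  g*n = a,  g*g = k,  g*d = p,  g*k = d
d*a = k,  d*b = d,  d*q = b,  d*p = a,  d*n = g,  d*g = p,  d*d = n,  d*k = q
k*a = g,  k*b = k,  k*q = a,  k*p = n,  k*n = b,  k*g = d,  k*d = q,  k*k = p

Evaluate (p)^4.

p^1 = p
p^2 = p * p = b
p^3 = b * p = p
p^4 = p * p = b

b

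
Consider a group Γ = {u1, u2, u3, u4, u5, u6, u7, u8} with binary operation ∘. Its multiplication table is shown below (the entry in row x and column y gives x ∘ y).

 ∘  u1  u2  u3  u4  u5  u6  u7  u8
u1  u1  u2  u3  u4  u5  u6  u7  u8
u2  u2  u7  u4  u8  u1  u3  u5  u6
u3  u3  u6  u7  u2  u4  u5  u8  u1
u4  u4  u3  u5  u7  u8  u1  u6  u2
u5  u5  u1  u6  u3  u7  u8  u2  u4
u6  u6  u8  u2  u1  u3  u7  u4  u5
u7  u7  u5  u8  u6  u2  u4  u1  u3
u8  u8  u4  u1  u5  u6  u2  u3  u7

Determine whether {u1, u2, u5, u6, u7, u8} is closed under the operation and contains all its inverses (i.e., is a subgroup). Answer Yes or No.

u7 ∘ u8 = u3, which is not in {u1, u2, u5, u6, u7, u8}.
The subset is not closed under ∘, so it is not a subgroup.

No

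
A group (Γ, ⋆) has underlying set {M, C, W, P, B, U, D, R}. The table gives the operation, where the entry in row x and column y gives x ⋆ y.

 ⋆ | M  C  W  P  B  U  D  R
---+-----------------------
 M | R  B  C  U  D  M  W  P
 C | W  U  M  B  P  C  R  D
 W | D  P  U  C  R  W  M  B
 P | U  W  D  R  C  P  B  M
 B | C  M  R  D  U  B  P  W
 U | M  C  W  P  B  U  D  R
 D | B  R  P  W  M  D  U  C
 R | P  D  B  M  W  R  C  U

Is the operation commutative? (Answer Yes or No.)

P ⋆ D = B but D ⋆ P = W.
Since P and D do not commute, Γ is not abelian.

No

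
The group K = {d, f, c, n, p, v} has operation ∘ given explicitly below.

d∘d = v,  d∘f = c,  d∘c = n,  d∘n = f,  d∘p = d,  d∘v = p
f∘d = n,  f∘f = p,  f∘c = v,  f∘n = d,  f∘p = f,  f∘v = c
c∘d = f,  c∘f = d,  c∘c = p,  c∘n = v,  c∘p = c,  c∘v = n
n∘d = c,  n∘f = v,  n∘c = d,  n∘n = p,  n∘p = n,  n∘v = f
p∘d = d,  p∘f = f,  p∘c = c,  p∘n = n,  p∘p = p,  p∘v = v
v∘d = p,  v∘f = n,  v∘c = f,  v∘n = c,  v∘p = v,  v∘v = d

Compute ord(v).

The identity element is p (its row matches the header).
v^1 = v
v^2 = v ∘ v = d
v^3 = d ∘ v = p
The first power of v equal to the identity is v^3, so ord(v) = 3.
(Structurally, K here is isomorphic to the symmetric group S_3.)

3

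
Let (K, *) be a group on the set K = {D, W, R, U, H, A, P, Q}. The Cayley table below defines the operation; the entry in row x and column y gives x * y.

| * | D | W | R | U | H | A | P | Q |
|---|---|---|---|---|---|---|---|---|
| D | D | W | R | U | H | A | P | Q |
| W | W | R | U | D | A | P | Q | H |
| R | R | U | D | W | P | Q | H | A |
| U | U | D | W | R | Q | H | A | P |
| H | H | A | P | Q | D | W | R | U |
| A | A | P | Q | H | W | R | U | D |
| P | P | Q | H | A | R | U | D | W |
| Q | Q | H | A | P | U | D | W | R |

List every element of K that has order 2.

{H, P, R}

Identity is D. Compute the order of each non-identity element by repeated multiplication:
  W: W → R → U → D  (order 4)
  R: R → D  (order 2)
  U: U → R → W → D  (order 4)
  H: H → D  (order 2)
  A: A → R → Q → D  (order 4)
  P: P → D  (order 2)
  Q: Q → R → A → D  (order 4)
Elements of order 2: {H, P, R}.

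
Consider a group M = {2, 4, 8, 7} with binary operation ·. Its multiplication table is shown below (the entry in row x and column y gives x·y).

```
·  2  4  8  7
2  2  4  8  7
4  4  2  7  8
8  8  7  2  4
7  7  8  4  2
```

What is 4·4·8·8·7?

7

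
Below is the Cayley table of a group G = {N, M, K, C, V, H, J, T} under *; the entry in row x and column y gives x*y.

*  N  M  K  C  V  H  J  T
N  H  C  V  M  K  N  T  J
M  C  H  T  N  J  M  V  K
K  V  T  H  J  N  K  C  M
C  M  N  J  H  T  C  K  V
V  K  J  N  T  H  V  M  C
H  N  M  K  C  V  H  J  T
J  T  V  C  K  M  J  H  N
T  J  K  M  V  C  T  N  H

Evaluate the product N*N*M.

M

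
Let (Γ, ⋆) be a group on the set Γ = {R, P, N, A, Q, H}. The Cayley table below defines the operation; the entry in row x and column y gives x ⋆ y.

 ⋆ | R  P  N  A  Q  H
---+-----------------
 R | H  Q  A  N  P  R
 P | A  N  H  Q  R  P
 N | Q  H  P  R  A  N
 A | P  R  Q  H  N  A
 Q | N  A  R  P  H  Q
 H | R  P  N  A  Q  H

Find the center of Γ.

An element z is central iff its row equals its column in the table.
For P: P ⋆ Q = R ≠ A = Q ⋆ P, so P ∉ Z.
Checking each element this way leaves Z(Γ) = {H}.

{H}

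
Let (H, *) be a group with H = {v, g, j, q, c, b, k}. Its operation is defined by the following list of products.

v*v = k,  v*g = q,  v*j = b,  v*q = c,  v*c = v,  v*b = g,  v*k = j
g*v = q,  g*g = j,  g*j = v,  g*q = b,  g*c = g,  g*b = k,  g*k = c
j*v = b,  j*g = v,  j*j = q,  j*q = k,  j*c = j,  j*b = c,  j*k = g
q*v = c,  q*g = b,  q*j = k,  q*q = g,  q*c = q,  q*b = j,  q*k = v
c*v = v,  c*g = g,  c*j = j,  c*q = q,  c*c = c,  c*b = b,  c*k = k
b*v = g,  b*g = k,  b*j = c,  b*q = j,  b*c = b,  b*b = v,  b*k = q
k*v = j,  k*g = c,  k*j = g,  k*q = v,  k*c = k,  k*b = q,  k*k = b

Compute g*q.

b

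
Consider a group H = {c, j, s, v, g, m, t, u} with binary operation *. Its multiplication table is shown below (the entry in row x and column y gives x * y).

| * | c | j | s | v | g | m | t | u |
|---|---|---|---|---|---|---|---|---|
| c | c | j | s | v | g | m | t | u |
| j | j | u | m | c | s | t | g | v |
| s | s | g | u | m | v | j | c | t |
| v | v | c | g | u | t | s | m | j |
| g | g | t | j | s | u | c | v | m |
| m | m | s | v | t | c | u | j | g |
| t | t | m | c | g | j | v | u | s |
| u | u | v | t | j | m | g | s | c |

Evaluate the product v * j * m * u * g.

v * j = c
c * m = m
m * u = g
g * g = u

u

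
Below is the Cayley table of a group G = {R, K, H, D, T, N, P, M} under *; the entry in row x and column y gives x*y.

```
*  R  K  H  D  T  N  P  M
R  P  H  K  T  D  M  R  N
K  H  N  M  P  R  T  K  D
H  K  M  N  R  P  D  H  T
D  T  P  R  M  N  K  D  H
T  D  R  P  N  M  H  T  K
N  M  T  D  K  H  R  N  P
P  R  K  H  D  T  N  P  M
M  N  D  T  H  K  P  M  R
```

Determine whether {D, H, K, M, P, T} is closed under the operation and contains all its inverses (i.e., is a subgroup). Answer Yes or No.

No

K*K = N, which is not in {D, H, K, M, P, T}.
The subset is not closed under *, so it is not a subgroup.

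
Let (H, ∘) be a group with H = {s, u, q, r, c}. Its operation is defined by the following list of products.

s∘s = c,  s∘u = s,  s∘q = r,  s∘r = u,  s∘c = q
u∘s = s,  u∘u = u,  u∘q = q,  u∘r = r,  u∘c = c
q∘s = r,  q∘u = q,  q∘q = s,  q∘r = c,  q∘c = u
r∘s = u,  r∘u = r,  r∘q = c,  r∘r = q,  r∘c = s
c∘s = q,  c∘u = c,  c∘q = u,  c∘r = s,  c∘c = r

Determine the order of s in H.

The identity element is u (its row matches the header).
s^1 = s
s^2 = s ∘ s = c
s^3 = c ∘ s = q
s^4 = q ∘ s = r
s^5 = r ∘ s = u
The first power of s equal to the identity is s^5, so ord(s) = 5.

5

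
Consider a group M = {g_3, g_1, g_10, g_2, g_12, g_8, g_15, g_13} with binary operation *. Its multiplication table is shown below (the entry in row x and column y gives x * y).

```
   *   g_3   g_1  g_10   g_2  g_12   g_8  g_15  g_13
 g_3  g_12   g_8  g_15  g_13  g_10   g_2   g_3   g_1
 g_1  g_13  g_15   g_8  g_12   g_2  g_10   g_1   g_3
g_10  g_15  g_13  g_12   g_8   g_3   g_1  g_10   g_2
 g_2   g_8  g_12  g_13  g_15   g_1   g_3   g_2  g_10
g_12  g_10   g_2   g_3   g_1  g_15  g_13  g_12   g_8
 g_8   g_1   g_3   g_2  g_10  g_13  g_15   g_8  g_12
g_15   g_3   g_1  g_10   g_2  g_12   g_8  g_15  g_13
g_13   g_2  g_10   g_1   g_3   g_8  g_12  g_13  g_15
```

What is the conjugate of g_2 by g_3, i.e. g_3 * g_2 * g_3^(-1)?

g_1

The identity is g_15. In row g_3, the entry g_15 sits in column g_10, so g_3^(-1) = g_10.
g_3 * g_2 = g_13
g_13 * g_10 = g_1
(Structurally, M here is isomorphic to the dihedral group D_4.)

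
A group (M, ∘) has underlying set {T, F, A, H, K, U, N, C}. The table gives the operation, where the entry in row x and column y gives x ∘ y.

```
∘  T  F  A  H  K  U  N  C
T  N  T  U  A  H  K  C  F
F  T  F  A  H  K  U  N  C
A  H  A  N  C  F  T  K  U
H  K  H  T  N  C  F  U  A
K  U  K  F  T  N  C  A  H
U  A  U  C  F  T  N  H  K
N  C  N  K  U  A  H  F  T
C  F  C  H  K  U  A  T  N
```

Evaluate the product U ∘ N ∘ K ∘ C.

U ∘ N = H
H ∘ K = C
C ∘ C = N

N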